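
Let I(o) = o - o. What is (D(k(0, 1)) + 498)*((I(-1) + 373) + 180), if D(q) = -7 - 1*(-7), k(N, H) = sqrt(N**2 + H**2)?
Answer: 275394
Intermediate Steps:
I(o) = 0
k(N, H) = sqrt(H**2 + N**2)
D(q) = 0 (D(q) = -7 + 7 = 0)
(D(k(0, 1)) + 498)*((I(-1) + 373) + 180) = (0 + 498)*((0 + 373) + 180) = 498*(373 + 180) = 498*553 = 275394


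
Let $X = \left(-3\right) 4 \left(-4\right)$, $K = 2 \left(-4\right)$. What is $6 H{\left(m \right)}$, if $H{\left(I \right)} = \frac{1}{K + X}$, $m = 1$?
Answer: $\frac{3}{20} \approx 0.15$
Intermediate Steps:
$K = -8$
$X = 48$ ($X = \left(-12\right) \left(-4\right) = 48$)
$H{\left(I \right)} = \frac{1}{40}$ ($H{\left(I \right)} = \frac{1}{-8 + 48} = \frac{1}{40}$)
$6 H{\left(m \right)} = 6 \cdot \frac{1}{40} = \frac{3}{20}$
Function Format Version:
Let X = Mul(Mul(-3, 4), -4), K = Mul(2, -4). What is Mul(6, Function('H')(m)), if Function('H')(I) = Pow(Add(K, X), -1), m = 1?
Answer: Rational(3, 20) ≈ 0.15000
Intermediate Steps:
K = -8
X = 48 (X = Mul(-12, -4) = 48)
Function('H')(I) = Rational(1, 40) (Function('H')(I) = Pow(Add(-8, 48), -1) = Pow(40, -1) = Rational(1, 40))
Mul(6, Function('H')(m)) = Mul(6, Rational(1, 40)) = Rational(3, 20)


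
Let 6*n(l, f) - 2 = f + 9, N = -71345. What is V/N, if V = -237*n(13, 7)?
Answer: 711/71345 ≈ 0.0099657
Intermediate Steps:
n(l, f) = 11/6 + f/6 (n(l, f) = ⅓ + (f + 9)/6 = ⅓ + (9 + f)/6 = ⅓ + (3/2 + f/6) = 11/6 + f/6)
V = -711 (V = -237*(11/6 + (⅙)*7) = -237*(11/6 + 7/6) = -237*3 = -711)
V/N = -711/(-71345) = -711*(-1/71345) = 711/71345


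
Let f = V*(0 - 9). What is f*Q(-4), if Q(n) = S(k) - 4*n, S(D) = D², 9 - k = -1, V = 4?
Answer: -4176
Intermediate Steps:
k = 10 (k = 9 - 1*(-1) = 9 + 1 = 10)
Q(n) = 100 - 4*n (Q(n) = 10² - 4*n = 100 - 4*n)
f = -36 (f = 4*(0 - 9) = 4*(-9) = -36)
f*Q(-4) = -36*(100 - 4*(-4)) = -36*(100 + 16) = -36*116 = -4176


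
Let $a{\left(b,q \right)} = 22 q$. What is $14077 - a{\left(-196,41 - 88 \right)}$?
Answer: $15111$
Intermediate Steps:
$14077 - a{\left(-196,41 - 88 \right)} = 14077 - 22 \left(41 - 88\right) = 14077 - 22 \left(-47\right) = 14077 - -1034 = 14077 + 1034 = 15111$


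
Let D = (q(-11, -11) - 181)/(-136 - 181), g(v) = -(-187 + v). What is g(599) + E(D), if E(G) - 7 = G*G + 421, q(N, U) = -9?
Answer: 1643924/100489 ≈ 16.359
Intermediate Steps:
g(v) = 187 - v
D = 190/317 (D = (-9 - 181)/(-136 - 181) = -190/(-317) = -190*(-1/317) = 190/317 ≈ 0.59937)
E(G) = 428 + G**2 (E(G) = 7 + (G*G + 421) = 7 + (G**2 + 421) = 7 + (421 + G**2) = 428 + G**2)
g(599) + E(D) = (187 - 1*599) + (428 + (190/317)**2) = (187 - 599) + (428 + 36100/100489) = -412 + 43045392/100489 = 1643924/100489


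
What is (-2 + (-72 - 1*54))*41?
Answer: -5248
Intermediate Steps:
(-2 + (-72 - 1*54))*41 = (-2 + (-72 - 54))*41 = (-2 - 126)*41 = -128*41 = -5248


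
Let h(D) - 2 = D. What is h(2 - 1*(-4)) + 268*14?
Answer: 3760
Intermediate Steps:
h(D) = 2 + D
h(2 - 1*(-4)) + 268*14 = (2 + (2 - 1*(-4))) + 268*14 = (2 + (2 + 4)) + 3752 = (2 + 6) + 3752 = 8 + 3752 = 3760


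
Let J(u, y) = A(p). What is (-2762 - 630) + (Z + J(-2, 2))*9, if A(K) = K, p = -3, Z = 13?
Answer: -3302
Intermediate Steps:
J(u, y) = -3
(-2762 - 630) + (Z + J(-2, 2))*9 = (-2762 - 630) + (13 - 3)*9 = -3392 + 10*9 = -3392 + 90 = -3302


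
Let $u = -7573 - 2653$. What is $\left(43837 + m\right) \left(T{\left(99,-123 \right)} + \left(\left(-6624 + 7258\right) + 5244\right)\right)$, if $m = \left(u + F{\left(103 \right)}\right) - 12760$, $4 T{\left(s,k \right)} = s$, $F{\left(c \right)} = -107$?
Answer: $122446646$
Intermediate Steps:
$u = -10226$ ($u = -7573 - 2653 = -10226$)
$T{\left(s,k \right)} = \frac{s}{4}$
$m = -23093$ ($m = \left(-10226 - 107\right) - 12760 = -10333 - 12760 = -23093$)
$\left(43837 + m\right) \left(T{\left(99,-123 \right)} + \left(\left(-6624 + 7258\right) + 5244\right)\right) = \left(43837 - 23093\right) \left(\frac{1}{4} \cdot 99 + \left(\left(-6624 + 7258\right) + 5244\right)\right) = 20744 \left(\frac{99}{4} + \left(634 + 5244\right)\right) = 20744 \left(\frac{99}{4} + 5878\right) = 20744 \cdot \frac{23611}{4} = 122446646$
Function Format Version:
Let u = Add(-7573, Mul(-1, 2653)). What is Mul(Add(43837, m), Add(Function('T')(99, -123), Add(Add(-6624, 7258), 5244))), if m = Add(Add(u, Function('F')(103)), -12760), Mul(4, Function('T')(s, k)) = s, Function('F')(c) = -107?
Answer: 122446646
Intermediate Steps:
u = -10226 (u = Add(-7573, -2653) = -10226)
Function('T')(s, k) = Mul(Rational(1, 4), s)
m = -23093 (m = Add(Add(-10226, -107), -12760) = Add(-10333, -12760) = -23093)
Mul(Add(43837, m), Add(Function('T')(99, -123), Add(Add(-6624, 7258), 5244))) = Mul(Add(43837, -23093), Add(Mul(Rational(1, 4), 99), Add(Add(-6624, 7258), 5244))) = Mul(20744, Add(Rational(99, 4), Add(634, 5244))) = Mul(20744, Add(Rational(99, 4), 5878)) = Mul(20744, Rational(23611, 4)) = 122446646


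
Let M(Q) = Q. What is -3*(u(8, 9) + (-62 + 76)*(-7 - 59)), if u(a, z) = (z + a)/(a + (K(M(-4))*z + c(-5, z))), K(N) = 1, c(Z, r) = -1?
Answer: 44301/16 ≈ 2768.8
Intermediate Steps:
u(a, z) = (a + z)/(-1 + a + z) (u(a, z) = (z + a)/(a + (1*z - 1)) = (a + z)/(a + (z - 1)) = (a + z)/(a + (-1 + z)) = (a + z)/(-1 + a + z))
-3*(u(8, 9) + (-62 + 76)*(-7 - 59)) = -3*((8 + 9)/(-1 + 8 + 9) + (-62 + 76)*(-7 - 59)) = -3*(17/16 + 14*(-66)) = -3*((1/16)*17 - 924) = -3*(17/16 - 924) = -3*(-14767/16) = 44301/16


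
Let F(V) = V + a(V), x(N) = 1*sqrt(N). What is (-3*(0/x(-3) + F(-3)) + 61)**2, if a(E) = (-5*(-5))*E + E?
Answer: 92416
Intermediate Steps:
a(E) = 26*E (a(E) = 25*E + E = 26*E)
x(N) = sqrt(N)
F(V) = 27*V (F(V) = V + 26*V = 27*V)
(-3*(0/x(-3) + F(-3)) + 61)**2 = (-3*(0/(sqrt(-3)) + 27*(-3)) + 61)**2 = (-3*(0/((I*sqrt(3))) - 81) + 61)**2 = (-3*(0*(-I*sqrt(3)/3) - 81) + 61)**2 = (-3*(0 - 81) + 61)**2 = (-3*(-81) + 61)**2 = (243 + 61)**2 = 304**2 = 92416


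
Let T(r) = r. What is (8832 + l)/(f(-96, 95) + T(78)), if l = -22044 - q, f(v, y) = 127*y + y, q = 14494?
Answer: -13853/6119 ≈ -2.2639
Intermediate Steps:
f(v, y) = 128*y
l = -36538 (l = -22044 - 1*14494 = -22044 - 14494 = -36538)
(8832 + l)/(f(-96, 95) + T(78)) = (8832 - 36538)/(128*95 + 78) = -27706/(12160 + 78) = -27706/12238 = -27706*1/12238 = -13853/6119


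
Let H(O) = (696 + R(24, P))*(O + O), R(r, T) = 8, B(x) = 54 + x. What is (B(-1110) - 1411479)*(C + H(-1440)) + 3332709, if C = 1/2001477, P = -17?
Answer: 1910707546831881686/667159 ≈ 2.8639e+12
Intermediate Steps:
C = 1/2001477 ≈ 4.9963e-7
H(O) = 1408*O (H(O) = (696 + 8)*(O + O) = 704*(2*O) = 1408*O)
(B(-1110) - 1411479)*(C + H(-1440)) + 3332709 = ((54 - 1110) - 1411479)*(1/2001477 + 1408*(-1440)) + 3332709 = (-1056 - 1411479)*(1/2001477 - 2027520) + 3332709 = -1412535*(-4058034647039/2001477) + 3332709 = 1910705323385077955/667159 + 3332709 = 1910707546831881686/667159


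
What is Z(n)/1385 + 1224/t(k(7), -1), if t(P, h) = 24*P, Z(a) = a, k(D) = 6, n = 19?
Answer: 23583/2770 ≈ 8.5137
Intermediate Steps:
Z(n)/1385 + 1224/t(k(7), -1) = 19/1385 + 1224/((24*6)) = 19*(1/1385) + 1224/144 = 19/1385 + 1224*(1/144) = 19/1385 + 17/2 = 23583/2770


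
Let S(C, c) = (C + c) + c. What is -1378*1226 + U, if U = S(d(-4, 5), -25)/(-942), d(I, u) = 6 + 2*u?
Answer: -795720571/471 ≈ -1.6894e+6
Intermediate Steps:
S(C, c) = C + 2*c
U = 17/471 (U = ((6 + 2*5) + 2*(-25))/(-942) = ((6 + 10) - 50)*(-1/942) = (16 - 50)*(-1/942) = -34*(-1/942) = 17/471 ≈ 0.036093)
-1378*1226 + U = -1378*1226 + 17/471 = -1689428 + 17/471 = -795720571/471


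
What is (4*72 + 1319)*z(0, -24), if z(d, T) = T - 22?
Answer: -73922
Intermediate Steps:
z(d, T) = -22 + T
(4*72 + 1319)*z(0, -24) = (4*72 + 1319)*(-22 - 24) = (288 + 1319)*(-46) = 1607*(-46) = -73922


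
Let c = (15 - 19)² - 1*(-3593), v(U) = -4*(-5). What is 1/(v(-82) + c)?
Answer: 1/3629 ≈ 0.00027556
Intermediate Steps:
v(U) = 20
c = 3609 (c = (-4)² + 3593 = 16 + 3593 = 3609)
1/(v(-82) + c) = 1/(20 + 3609) = 1/3629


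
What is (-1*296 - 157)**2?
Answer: 205209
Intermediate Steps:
(-1*296 - 157)**2 = (-296 - 157)**2 = (-453)**2 = 205209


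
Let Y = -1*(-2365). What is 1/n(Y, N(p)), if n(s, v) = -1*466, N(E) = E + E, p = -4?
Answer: -1/466 ≈ -0.0021459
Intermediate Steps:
N(E) = 2*E
Y = 2365
n(s, v) = -466
1/n(Y, N(p)) = 1/(-466) = -1/466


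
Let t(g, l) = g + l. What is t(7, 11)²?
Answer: 324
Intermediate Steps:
t(7, 11)² = (7 + 11)² = 18² = 324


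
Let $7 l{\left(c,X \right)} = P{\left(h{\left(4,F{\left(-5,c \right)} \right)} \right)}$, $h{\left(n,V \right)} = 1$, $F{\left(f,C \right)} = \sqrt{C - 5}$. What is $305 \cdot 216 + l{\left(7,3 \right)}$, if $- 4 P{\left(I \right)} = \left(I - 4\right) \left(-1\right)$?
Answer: $\frac{1844637}{28} \approx 65880.0$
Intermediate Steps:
$F{\left(f,C \right)} = \sqrt{-5 + C}$
$P{\left(I \right)} = -1 + \frac{I}{4}$ ($P{\left(I \right)} = - \frac{\left(I - 4\right) \left(-1\right)}{4} = - \frac{\left(-4 + I\right) \left(-1\right)}{4} = - \frac{4 - I}{4} = -1 + \frac{I}{4}$)
$l{\left(c,X \right)} = - \frac{3}{28}$ ($l{\left(c,X \right)} = \frac{-1 + \frac{1}{4} \cdot 1}{7} = \frac{-1 + \frac{1}{4}}{7} = \frac{1}{7} \left(- \frac{3}{4}\right) = - \frac{3}{28}$)
$305 \cdot 216 + l{\left(7,3 \right)} = 305 \cdot 216 - \frac{3}{28} = 65880 - \frac{3}{28} = \frac{1844637}{28}$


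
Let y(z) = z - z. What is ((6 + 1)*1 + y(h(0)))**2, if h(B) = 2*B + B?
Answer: 49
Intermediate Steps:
h(B) = 3*B
y(z) = 0
((6 + 1)*1 + y(h(0)))**2 = ((6 + 1)*1 + 0)**2 = (7*1 + 0)**2 = (7 + 0)**2 = 7**2 = 49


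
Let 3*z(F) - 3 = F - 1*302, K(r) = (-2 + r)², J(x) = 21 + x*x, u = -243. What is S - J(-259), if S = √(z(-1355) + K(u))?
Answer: -67102 + √535263/3 ≈ -66858.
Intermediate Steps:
J(x) = 21 + x²
z(F) = -299/3 + F/3 (z(F) = 1 + (F - 1*302)/3 = 1 + (F - 302)/3 = 1 + (-302 + F)/3 = 1 + (-302/3 + F/3) = -299/3 + F/3)
S = √535263/3 (S = √((-299/3 + (⅓)*(-1355)) + (-2 - 243)²) = √((-299/3 - 1355/3) + (-245)²) = √(-1654/3 + 60025) = √(178421/3) = √535263/3 ≈ 243.87)
S - J(-259) = √535263/3 - (21 + (-259)²) = √535263/3 - (21 + 67081) = √535263/3 - 1*67102 = √535263/3 - 67102 = -67102 + √535263/3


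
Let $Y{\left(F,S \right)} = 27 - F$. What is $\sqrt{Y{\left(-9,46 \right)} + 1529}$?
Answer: $\sqrt{1565} \approx 39.56$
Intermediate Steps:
$\sqrt{Y{\left(-9,46 \right)} + 1529} = \sqrt{\left(27 - -9\right) + 1529} = \sqrt{\left(27 + 9\right) + 1529} = \sqrt{36 + 1529} = \sqrt{1565}$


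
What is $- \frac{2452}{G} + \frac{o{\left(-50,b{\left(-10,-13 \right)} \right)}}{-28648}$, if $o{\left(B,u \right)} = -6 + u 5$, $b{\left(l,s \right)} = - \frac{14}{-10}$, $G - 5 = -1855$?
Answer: $\frac{35121523}{26499400} \approx 1.3254$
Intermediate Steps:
$G = -1850$ ($G = 5 - 1855 = -1850$)
$b{\left(l,s \right)} = \frac{7}{5}$ ($b{\left(l,s \right)} = \left(-14\right) \left(- \frac{1}{10}\right) = \frac{7}{5}$)
$o{\left(B,u \right)} = -6 + 5 u$
$- \frac{2452}{G} + \frac{o{\left(-50,b{\left(-10,-13 \right)} \right)}}{-28648} = - \frac{2452}{-1850} + \frac{-6 + 5 \cdot \frac{7}{5}}{-28648} = \left(-2452\right) \left(- \frac{1}{1850}\right) + \left(-6 + 7\right) \left(- \frac{1}{28648}\right) = \frac{1226}{925} + 1 \left(- \frac{1}{28648}\right) = \frac{1226}{925} - \frac{1}{28648} = \frac{35121523}{26499400}$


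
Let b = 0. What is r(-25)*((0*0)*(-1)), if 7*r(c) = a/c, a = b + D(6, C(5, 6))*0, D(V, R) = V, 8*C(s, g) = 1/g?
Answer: 0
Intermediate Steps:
C(s, g) = 1/(8*g)
a = 0 (a = 0 + 6*0 = 0 + 0 = 0)
r(c) = 0 (r(c) = (0/c)/7 = (⅐)*0 = 0)
r(-25)*((0*0)*(-1)) = 0*((0*0)*(-1)) = 0*(0*(-1)) = 0*0 = 0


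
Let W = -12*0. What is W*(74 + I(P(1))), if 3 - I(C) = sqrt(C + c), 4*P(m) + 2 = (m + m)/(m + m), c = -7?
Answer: 0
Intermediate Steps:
P(m) = -1/4 (P(m) = -1/2 + ((m + m)/(m + m))/4 = -1/2 + ((2*m)/((2*m)))/4 = -1/2 + ((2*m)*(1/(2*m)))/4 = -1/2 + (1/4)*1 = -1/2 + 1/4 = -1/4)
I(C) = 3 - sqrt(-7 + C) (I(C) = 3 - sqrt(C - 7) = 3 - sqrt(-7 + C))
W = 0
W*(74 + I(P(1))) = 0*(74 + (3 - sqrt(-7 - 1/4))) = 0*(74 + (3 - sqrt(-29/4))) = 0*(74 + (3 - I*sqrt(29)/2)) = 0*(77 - I*sqrt(29)/2) = 0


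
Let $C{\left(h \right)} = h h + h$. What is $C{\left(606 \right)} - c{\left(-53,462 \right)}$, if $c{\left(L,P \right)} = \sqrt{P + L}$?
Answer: $367842 - \sqrt{409} \approx 3.6782 \cdot 10^{5}$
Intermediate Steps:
$c{\left(L,P \right)} = \sqrt{L + P}$
$C{\left(h \right)} = h + h^{2}$ ($C{\left(h \right)} = h^{2} + h = h + h^{2}$)
$C{\left(606 \right)} - c{\left(-53,462 \right)} = 606 \left(1 + 606\right) - \sqrt{-53 + 462} = 606 \cdot 607 - \sqrt{409} = 367842 - \sqrt{409}$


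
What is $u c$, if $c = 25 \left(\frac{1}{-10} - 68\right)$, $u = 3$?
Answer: $- \frac{10215}{2} \approx -5107.5$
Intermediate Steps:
$c = - \frac{3405}{2}$ ($c = 25 \left(- \frac{1}{10} - 68\right) = 25 \left(- \frac{681}{10}\right) = - \frac{3405}{2} \approx -1702.5$)
$u c = 3 \left(- \frac{3405}{2}\right) = - \frac{10215}{2}$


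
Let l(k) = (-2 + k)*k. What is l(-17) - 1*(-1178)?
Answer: 1501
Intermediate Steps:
l(k) = k*(-2 + k)
l(-17) - 1*(-1178) = -17*(-2 - 17) - 1*(-1178) = -17*(-19) + 1178 = 323 + 1178 = 1501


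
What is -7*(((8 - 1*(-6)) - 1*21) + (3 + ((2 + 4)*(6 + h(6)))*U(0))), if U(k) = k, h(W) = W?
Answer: 28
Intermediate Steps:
-7*(((8 - 1*(-6)) - 1*21) + (3 + ((2 + 4)*(6 + h(6)))*U(0))) = -7*(((8 - 1*(-6)) - 1*21) + (3 + ((2 + 4)*(6 + 6))*0)) = -7*(((8 + 6) - 21) + (3 + (6*12)*0)) = -7*((14 - 21) + (3 + 72*0)) = -7*(-7 + (3 + 0)) = -7*(-7 + 3) = -7*(-4) = 28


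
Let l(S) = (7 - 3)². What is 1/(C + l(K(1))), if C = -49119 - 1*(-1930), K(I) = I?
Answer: -1/47173 ≈ -2.1199e-5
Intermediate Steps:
l(S) = 16 (l(S) = 4² = 16)
C = -47189 (C = -49119 + 1930 = -47189)
1/(C + l(K(1))) = 1/(-47189 + 16) = 1/(-47173) = -1/47173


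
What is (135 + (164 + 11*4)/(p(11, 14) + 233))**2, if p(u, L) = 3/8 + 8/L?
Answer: 3169407560089/171636201 ≈ 18466.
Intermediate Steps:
p(u, L) = 3/8 + 8/L (p(u, L) = 3*(1/8) + 8/L = 3/8 + 8/L)
(135 + (164 + 11*4)/(p(11, 14) + 233))**2 = (135 + (164 + 11*4)/((3/8 + 8/14) + 233))**2 = (135 + (164 + 44)/((3/8 + 8*(1/14)) + 233))**2 = (135 + 208/((3/8 + 4/7) + 233))**2 = (135 + 208/(53/56 + 233))**2 = (135 + 208/(13101/56))**2 = (135 + 208*(56/13101))**2 = (135 + 11648/13101)**2 = (1780283/13101)**2 = 3169407560089/171636201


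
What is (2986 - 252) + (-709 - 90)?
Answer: 1935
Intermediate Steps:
(2986 - 252) + (-709 - 90) = 2734 - 799 = 1935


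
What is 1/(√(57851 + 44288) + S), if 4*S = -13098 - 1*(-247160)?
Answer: 234062/13695846405 - 4*√102139/13695846405 ≈ 1.6997e-5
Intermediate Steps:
S = 117031/2 (S = (-13098 - 1*(-247160))/4 = (-13098 + 247160)/4 = (¼)*234062 = 117031/2 ≈ 58516.)
1/(√(57851 + 44288) + S) = 1/(√(57851 + 44288) + 117031/2) = 1/(√102139 + 117031/2) = 1/(117031/2 + √102139)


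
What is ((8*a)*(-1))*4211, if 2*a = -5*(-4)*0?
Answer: 0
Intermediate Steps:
a = 0 (a = (-5*(-4)*0)/2 = (20*0)/2 = (½)*0 = 0)
((8*a)*(-1))*4211 = ((8*0)*(-1))*4211 = (0*(-1))*4211 = 0*4211 = 0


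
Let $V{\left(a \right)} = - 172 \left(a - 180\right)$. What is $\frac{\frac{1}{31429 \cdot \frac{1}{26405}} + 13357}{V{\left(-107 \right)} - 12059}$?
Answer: $\frac{46647062}{130273205} \approx 0.35807$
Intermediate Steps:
$V{\left(a \right)} = 30960 - 172 a$ ($V{\left(a \right)} = - 172 \left(-180 + a\right) = 30960 - 172 a$)
$\frac{\frac{1}{31429 \cdot \frac{1}{26405}} + 13357}{V{\left(-107 \right)} - 12059} = \frac{\frac{1}{31429 \cdot \frac{1}{26405}} + 13357}{\left(30960 - -18404\right) - 12059} = \frac{\frac{1}{31429 \cdot \frac{1}{26405}} + 13357}{\left(30960 + 18404\right) - 12059} = \frac{\frac{1}{\frac{31429}{26405}} + 13357}{49364 - 12059} = \frac{\frac{26405}{31429} + 13357}{37305} = \frac{419823558}{31429} \cdot \frac{1}{37305} = \frac{46647062}{130273205}$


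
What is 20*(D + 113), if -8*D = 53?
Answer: 4255/2 ≈ 2127.5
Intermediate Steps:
D = -53/8 (D = -⅛*53 = -53/8 ≈ -6.6250)
20*(D + 113) = 20*(-53/8 + 113) = 20*(851/8) = 4255/2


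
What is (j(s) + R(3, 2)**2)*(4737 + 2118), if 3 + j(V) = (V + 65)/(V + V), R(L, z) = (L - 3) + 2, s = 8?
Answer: 610095/16 ≈ 38131.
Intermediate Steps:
R(L, z) = -1 + L (R(L, z) = (-3 + L) + 2 = -1 + L)
j(V) = -3 + (65 + V)/(2*V) (j(V) = -3 + (V + 65)/(V + V) = -3 + (65 + V)/((2*V)) = -3 + (65 + V)*(1/(2*V)) = -3 + (65 + V)/(2*V))
(j(s) + R(3, 2)**2)*(4737 + 2118) = ((5/2)*(13 - 1*8)/8 + (-1 + 3)**2)*(4737 + 2118) = ((5/2)*(1/8)*(13 - 8) + 2**2)*6855 = ((5/2)*(1/8)*5 + 4)*6855 = (25/16 + 4)*6855 = (89/16)*6855 = 610095/16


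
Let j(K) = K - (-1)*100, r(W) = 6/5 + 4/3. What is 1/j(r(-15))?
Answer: 15/1538 ≈ 0.0097529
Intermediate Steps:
r(W) = 38/15 (r(W) = 6*(1/5) + 4*(1/3) = 6/5 + 4/3 = 38/15)
j(K) = 100 + K (j(K) = K - 1*(-100) = K + 100 = 100 + K)
1/j(r(-15)) = 1/(100 + 38/15) = 1/(1538/15) = 15/1538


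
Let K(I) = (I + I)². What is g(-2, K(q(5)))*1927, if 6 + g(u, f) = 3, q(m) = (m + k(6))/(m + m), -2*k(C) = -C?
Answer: -5781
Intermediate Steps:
k(C) = C/2 (k(C) = -(-1)*C/2 = C/2)
q(m) = (3 + m)/(2*m) (q(m) = (m + (½)*6)/(m + m) = (m + 3)/((2*m)) = (3 + m)*(1/(2*m)) = (3 + m)/(2*m))
K(I) = 4*I² (K(I) = (2*I)² = 4*I²)
g(u, f) = -3 (g(u, f) = -6 + 3 = -3)
g(-2, K(q(5)))*1927 = -3*1927 = -5781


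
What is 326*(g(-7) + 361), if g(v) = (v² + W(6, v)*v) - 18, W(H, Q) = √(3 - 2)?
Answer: 125510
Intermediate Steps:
W(H, Q) = 1 (W(H, Q) = √1 = 1)
g(v) = -18 + v + v² (g(v) = (v² + 1*v) - 18 = (v² + v) - 18 = (v + v²) - 18 = -18 + v + v²)
326*(g(-7) + 361) = 326*((-18 - 7 + (-7)²) + 361) = 326*((-18 - 7 + 49) + 361) = 326*(24 + 361) = 326*385 = 125510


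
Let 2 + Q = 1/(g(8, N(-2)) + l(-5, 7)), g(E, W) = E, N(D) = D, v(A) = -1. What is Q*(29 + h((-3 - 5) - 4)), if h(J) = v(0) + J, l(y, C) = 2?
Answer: -152/5 ≈ -30.400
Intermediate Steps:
h(J) = -1 + J
Q = -19/10 (Q = -2 + 1/(8 + 2) = -2 + 1/10 = -2 + ⅒ = -19/10 ≈ -1.9000)
Q*(29 + h((-3 - 5) - 4)) = -19*(29 + (-1 + ((-3 - 5) - 4)))/10 = -19*(29 + (-1 + (-8 - 4)))/10 = -19*(29 + (-1 - 12))/10 = -19*(29 - 13)/10 = -19/10*16 = -152/5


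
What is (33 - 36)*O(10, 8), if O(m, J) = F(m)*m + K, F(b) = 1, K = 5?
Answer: -45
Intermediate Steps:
O(m, J) = 5 + m (O(m, J) = 1*m + 5 = m + 5 = 5 + m)
(33 - 36)*O(10, 8) = (33 - 36)*(5 + 10) = -3*15 = -45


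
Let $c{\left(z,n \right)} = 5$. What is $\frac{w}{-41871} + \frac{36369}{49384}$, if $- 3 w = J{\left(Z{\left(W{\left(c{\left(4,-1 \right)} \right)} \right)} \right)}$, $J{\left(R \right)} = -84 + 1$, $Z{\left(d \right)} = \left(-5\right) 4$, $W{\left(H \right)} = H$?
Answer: $\frac{4564320325}{6203272392} \approx 0.73579$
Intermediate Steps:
$Z{\left(d \right)} = -20$
$J{\left(R \right)} = -83$
$w = \frac{83}{3}$ ($w = \left(- \frac{1}{3}\right) \left(-83\right) = \frac{83}{3} \approx 27.667$)
$\frac{w}{-41871} + \frac{36369}{49384} = \frac{83}{3 \left(-41871\right)} + \frac{36369}{49384} = \frac{83}{3} \left(- \frac{1}{41871}\right) + 36369 \cdot \frac{1}{49384} = - \frac{83}{125613} + \frac{36369}{49384} = \frac{4564320325}{6203272392}$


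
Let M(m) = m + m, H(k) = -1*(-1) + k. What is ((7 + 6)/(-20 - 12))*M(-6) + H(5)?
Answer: 87/8 ≈ 10.875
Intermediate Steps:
H(k) = 1 + k
M(m) = 2*m
((7 + 6)/(-20 - 12))*M(-6) + H(5) = ((7 + 6)/(-20 - 12))*(2*(-6)) + (1 + 5) = (13/(-32))*(-12) + 6 = (13*(-1/32))*(-12) + 6 = -13/32*(-12) + 6 = 39/8 + 6 = 87/8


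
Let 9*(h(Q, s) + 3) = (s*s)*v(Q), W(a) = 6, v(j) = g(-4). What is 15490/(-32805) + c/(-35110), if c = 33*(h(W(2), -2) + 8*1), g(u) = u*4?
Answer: -108313697/230356710 ≈ -0.47020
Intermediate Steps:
g(u) = 4*u
v(j) = -16 (v(j) = 4*(-4) = -16)
h(Q, s) = -3 - 16*s²/9 (h(Q, s) = -3 + ((s*s)*(-16))/9 = -3 + (s²*(-16))/9 = -3 + (-16*s²)/9 = -3 - 16*s²/9)
c = -209/3 (c = 33*((-3 - 16/9*(-2)²) + 8*1) = 33*((-3 - 16/9*4) + 8) = 33*((-3 - 64/9) + 8) = 33*(-91/9 + 8) = 33*(-19/9) = -209/3 ≈ -69.667)
15490/(-32805) + c/(-35110) = 15490/(-32805) - 209/3/(-35110) = 15490*(-1/32805) - 209/3*(-1/35110) = -3098/6561 + 209/105330 = -108313697/230356710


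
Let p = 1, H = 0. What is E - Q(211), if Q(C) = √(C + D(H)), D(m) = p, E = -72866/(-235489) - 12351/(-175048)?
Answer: 15663572207/41221878472 - 2*√53 ≈ -14.180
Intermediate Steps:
E = 15663572207/41221878472 (E = -72866*(-1/235489) - 12351*(-1/175048) = 72866/235489 + 12351/175048 = 15663572207/41221878472 ≈ 0.37998)
D(m) = 1
Q(C) = √(1 + C) (Q(C) = √(C + 1) = √(1 + C))
E - Q(211) = 15663572207/41221878472 - √(1 + 211) = 15663572207/41221878472 - √212 = 15663572207/41221878472 - 2*√53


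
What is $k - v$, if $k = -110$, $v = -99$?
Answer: $-11$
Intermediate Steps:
$k - v = -110 - -99 = -110 + 99 = -11$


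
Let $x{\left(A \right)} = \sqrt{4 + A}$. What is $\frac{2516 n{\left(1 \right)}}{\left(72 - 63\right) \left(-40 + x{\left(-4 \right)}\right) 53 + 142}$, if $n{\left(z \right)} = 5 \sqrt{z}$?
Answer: $- \frac{370}{557} \approx -0.66427$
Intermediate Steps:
$\frac{2516 n{\left(1 \right)}}{\left(72 - 63\right) \left(-40 + x{\left(-4 \right)}\right) 53 + 142} = \frac{2516 \cdot 5 \sqrt{1}}{\left(72 - 63\right) \left(-40 + \sqrt{4 - 4}\right) 53 + 142} = \frac{2516 \cdot 5 \cdot 1}{9 \left(-40 + \sqrt{0}\right) 53 + 142} = \frac{2516 \cdot 5}{9 \left(-40 + 0\right) 53 + 142} = \frac{12580}{9 \left(-40\right) 53 + 142} = \frac{12580}{\left(-360\right) 53 + 142} = \frac{12580}{-19080 + 142} = \frac{12580}{-18938} = 12580 \left(- \frac{1}{18938}\right) = - \frac{370}{557}$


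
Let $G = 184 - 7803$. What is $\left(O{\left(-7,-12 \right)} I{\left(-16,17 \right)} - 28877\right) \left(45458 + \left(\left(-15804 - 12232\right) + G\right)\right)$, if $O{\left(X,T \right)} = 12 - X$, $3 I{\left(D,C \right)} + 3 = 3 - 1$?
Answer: $- \frac{849429950}{3} \approx -2.8314 \cdot 10^{8}$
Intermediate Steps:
$G = -7619$ ($G = 184 - 7803 = -7619$)
$I{\left(D,C \right)} = - \frac{1}{3}$ ($I{\left(D,C \right)} = -1 + \frac{3 - 1}{3} = -1 + \frac{1}{3} \cdot 2 = -1 + \frac{2}{3} = - \frac{1}{3}$)
$\left(O{\left(-7,-12 \right)} I{\left(-16,17 \right)} - 28877\right) \left(45458 + \left(\left(-15804 - 12232\right) + G\right)\right) = \left(\left(12 - -7\right) \left(- \frac{1}{3}\right) - 28877\right) \left(45458 - 35655\right) = \left(\left(12 + 7\right) \left(- \frac{1}{3}\right) - 28877\right) \left(45458 - 35655\right) = \left(19 \left(- \frac{1}{3}\right) - 28877\right) \left(45458 - 35655\right) = \left(- \frac{19}{3} - 28877\right) 9803 = \left(- \frac{86650}{3}\right) 9803 = - \frac{849429950}{3}$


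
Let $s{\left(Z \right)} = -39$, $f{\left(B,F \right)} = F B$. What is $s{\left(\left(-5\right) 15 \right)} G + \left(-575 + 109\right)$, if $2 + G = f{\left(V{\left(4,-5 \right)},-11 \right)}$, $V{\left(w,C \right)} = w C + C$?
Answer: $-11113$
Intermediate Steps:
$V{\left(w,C \right)} = C + C w$ ($V{\left(w,C \right)} = C w + C = C + C w$)
$f{\left(B,F \right)} = B F$
$G = 273$ ($G = -2 + - 5 \left(1 + 4\right) \left(-11\right) = -2 + \left(-5\right) 5 \left(-11\right) = -2 - -275 = -2 + 275 = 273$)
$s{\left(\left(-5\right) 15 \right)} G + \left(-575 + 109\right) = \left(-39\right) 273 + \left(-575 + 109\right) = -10647 - 466 = -11113$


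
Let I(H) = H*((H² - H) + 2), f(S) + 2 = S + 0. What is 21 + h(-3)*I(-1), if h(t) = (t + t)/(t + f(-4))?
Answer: 55/3 ≈ 18.333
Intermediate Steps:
f(S) = -2 + S (f(S) = -2 + (S + 0) = -2 + S)
h(t) = 2*t/(-6 + t) (h(t) = (t + t)/(t + (-2 - 4)) = (2*t)/(t - 6) = (2*t)/(-6 + t) = 2*t/(-6 + t))
I(H) = H*(2 + H² - H)
21 + h(-3)*I(-1) = 21 + (2*(-3)/(-6 - 3))*(-(2 + (-1)² - 1*(-1))) = 21 + (2*(-3)/(-9))*(-(2 + 1 + 1)) = 21 + (2*(-3)*(-⅑))*(-1*4) = 21 + (⅔)*(-4) = 21 - 8/3 = 55/3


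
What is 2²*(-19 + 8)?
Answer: -44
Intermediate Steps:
2²*(-19 + 8) = 4*(-11) = -44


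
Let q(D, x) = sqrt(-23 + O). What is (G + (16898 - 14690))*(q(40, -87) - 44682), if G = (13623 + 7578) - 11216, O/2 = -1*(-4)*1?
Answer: -544807626 + 12193*I*sqrt(15) ≈ -5.4481e+8 + 47223.0*I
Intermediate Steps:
O = 8 (O = 2*(-1*(-4)*1) = 2*(4*1) = 2*4 = 8)
q(D, x) = I*sqrt(15) (q(D, x) = sqrt(-23 + 8) = sqrt(-15) = I*sqrt(15))
G = 9985 (G = 21201 - 11216 = 9985)
(G + (16898 - 14690))*(q(40, -87) - 44682) = (9985 + (16898 - 14690))*(I*sqrt(15) - 44682) = (9985 + 2208)*(-44682 + I*sqrt(15)) = 12193*(-44682 + I*sqrt(15)) = -544807626 + 12193*I*sqrt(15)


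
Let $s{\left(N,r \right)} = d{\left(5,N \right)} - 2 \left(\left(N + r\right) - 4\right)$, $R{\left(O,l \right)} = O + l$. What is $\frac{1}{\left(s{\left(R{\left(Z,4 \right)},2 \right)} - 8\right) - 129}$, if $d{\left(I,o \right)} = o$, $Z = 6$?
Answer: $- \frac{1}{143} \approx -0.006993$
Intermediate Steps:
$s{\left(N,r \right)} = 8 - N - 2 r$ ($s{\left(N,r \right)} = N - 2 \left(\left(N + r\right) - 4\right) = N - 2 \left(-4 + N + r\right) = N - \left(-8 + 2 N + 2 r\right) = 8 - N - 2 r$)
$\frac{1}{\left(s{\left(R{\left(Z,4 \right)},2 \right)} - 8\right) - 129} = \frac{1}{\left(\left(8 - \left(6 + 4\right) - 4\right) - 8\right) - 129} = \frac{1}{\left(\left(8 - 10 - 4\right) - 8\right) - 129} = \frac{1}{\left(-6 - 8\right) - 129} = \frac{1}{-14 - 129} = \frac{1}{-143} = - \frac{1}{143}$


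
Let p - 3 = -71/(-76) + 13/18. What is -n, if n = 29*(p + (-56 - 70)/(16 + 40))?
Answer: -23867/342 ≈ -69.786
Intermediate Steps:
p = 3185/684 (p = 3 + (-71/(-76) + 13/18) = 3 + (-71*(-1/76) + 13*(1/18)) = 3 + (71/76 + 13/18) = 3 + 1133/684 = 3185/684 ≈ 4.6564)
n = 23867/342 (n = 29*(3185/684 + (-56 - 70)/(16 + 40)) = 29*(3185/684 - 126/56) = 29*(3185/684 - 126*1/56) = 29*(3185/684 - 9/4) = 29*(823/342) = 23867/342 ≈ 69.786)
-n = -1*23867/342 = -23867/342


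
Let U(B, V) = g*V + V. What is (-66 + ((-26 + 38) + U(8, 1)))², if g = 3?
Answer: 2500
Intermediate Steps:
U(B, V) = 4*V (U(B, V) = 3*V + V = 4*V)
(-66 + ((-26 + 38) + U(8, 1)))² = (-66 + ((-26 + 38) + 4*1))² = (-66 + (12 + 4))² = (-66 + 16)² = (-50)² = 2500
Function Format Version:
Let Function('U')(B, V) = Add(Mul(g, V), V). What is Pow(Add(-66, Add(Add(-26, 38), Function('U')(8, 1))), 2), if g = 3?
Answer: 2500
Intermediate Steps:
Function('U')(B, V) = Mul(4, V) (Function('U')(B, V) = Add(Mul(3, V), V) = Mul(4, V))
Pow(Add(-66, Add(Add(-26, 38), Function('U')(8, 1))), 2) = Pow(Add(-66, Add(Add(-26, 38), Mul(4, 1))), 2) = Pow(Add(-66, Add(12, 4)), 2) = Pow(Add(-66, 16), 2) = Pow(-50, 2) = 2500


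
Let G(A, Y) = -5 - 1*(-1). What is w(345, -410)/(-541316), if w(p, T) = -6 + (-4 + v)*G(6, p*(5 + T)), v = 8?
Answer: 11/270658 ≈ 4.0642e-5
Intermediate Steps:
G(A, Y) = -4 (G(A, Y) = -5 + 1 = -4)
w(p, T) = -22 (w(p, T) = -6 + (-4 + 8)*(-4) = -6 + 4*(-4) = -6 - 16 = -22)
w(345, -410)/(-541316) = -22/(-541316) = -22*(-1/541316) = 11/270658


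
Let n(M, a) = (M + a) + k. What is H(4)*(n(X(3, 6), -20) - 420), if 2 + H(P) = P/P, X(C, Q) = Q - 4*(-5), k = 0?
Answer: 414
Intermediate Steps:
X(C, Q) = 20 + Q (X(C, Q) = Q + 20 = 20 + Q)
H(P) = -1 (H(P) = -2 + P/P = -2 + 1 = -1)
n(M, a) = M + a (n(M, a) = (M + a) + 0 = M + a)
H(4)*(n(X(3, 6), -20) - 420) = -(((20 + 6) - 20) - 420) = -((26 - 20) - 420) = -(6 - 420) = -1*(-414) = 414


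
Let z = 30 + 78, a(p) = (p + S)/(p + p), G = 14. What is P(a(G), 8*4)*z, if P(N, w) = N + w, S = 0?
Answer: 3510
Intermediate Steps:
a(p) = ½ (a(p) = (p + 0)/(p + p) = p/((2*p)) = p*(1/(2*p)) = ½)
z = 108
P(a(G), 8*4)*z = (½ + 8*4)*108 = (½ + 32)*108 = (65/2)*108 = 3510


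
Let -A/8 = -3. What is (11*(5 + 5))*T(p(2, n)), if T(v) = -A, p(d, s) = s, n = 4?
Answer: -2640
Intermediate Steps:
A = 24 (A = -8*(-3) = 24)
T(v) = -24 (T(v) = -1*24 = -24)
(11*(5 + 5))*T(p(2, n)) = (11*(5 + 5))*(-24) = (11*10)*(-24) = 110*(-24) = -2640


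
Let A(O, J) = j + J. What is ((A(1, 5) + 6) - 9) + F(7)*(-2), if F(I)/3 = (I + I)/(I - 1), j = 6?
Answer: -6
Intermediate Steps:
A(O, J) = 6 + J
F(I) = 6*I/(-1 + I) (F(I) = 3*((I + I)/(I - 1)) = 3*((2*I)/(-1 + I)) = 3*(2*I/(-1 + I)) = 6*I/(-1 + I))
((A(1, 5) + 6) - 9) + F(7)*(-2) = (((6 + 5) + 6) - 9) + (6*7/(-1 + 7))*(-2) = ((11 + 6) - 9) + (6*7/6)*(-2) = (17 - 9) + (6*7*(⅙))*(-2) = 8 + 7*(-2) = 8 - 14 = -6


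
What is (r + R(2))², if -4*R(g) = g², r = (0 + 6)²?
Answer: 1225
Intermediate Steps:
r = 36 (r = 6² = 36)
R(g) = -g²/4
(r + R(2))² = (36 - ¼*2²)² = (36 - ¼*4)² = (36 - 1)² = 35² = 1225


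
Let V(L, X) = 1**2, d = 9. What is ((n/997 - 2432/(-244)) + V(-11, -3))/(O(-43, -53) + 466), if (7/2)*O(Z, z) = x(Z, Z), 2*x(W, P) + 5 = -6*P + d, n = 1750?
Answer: 5416201/214319108 ≈ 0.025272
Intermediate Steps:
x(W, P) = 2 - 3*P (x(W, P) = -5/2 + (-6*P + 9)/2 = -5/2 + (9 - 6*P)/2 = -5/2 + (9/2 - 3*P) = 2 - 3*P)
O(Z, z) = 4/7 - 6*Z/7 (O(Z, z) = 2*(2 - 3*Z)/7 = 4/7 - 6*Z/7)
V(L, X) = 1
((n/997 - 2432/(-244)) + V(-11, -3))/(O(-43, -53) + 466) = ((1750/997 - 2432/(-244)) + 1)/((4/7 - 6/7*(-43)) + 466) = ((1750*(1/997) - 2432*(-1/244)) + 1)/((4/7 + 258/7) + 466) = ((1750/997 + 608/61) + 1)/(262/7 + 466) = (712926/60817 + 1)/(3524/7) = (773743/60817)*(7/3524) = 5416201/214319108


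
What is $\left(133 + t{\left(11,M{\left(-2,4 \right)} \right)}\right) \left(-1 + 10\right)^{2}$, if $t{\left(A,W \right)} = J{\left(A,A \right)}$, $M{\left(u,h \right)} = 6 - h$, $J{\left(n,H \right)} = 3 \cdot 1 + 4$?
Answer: $11340$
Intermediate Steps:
$J{\left(n,H \right)} = 7$ ($J{\left(n,H \right)} = 3 + 4 = 7$)
$t{\left(A,W \right)} = 7$
$\left(133 + t{\left(11,M{\left(-2,4 \right)} \right)}\right) \left(-1 + 10\right)^{2} = \left(133 + 7\right) \left(-1 + 10\right)^{2} = 140 \cdot 9^{2} = 140 \cdot 81 = 11340$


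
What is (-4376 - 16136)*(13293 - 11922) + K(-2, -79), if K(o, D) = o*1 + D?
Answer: -28122033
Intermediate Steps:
K(o, D) = D + o (K(o, D) = o + D = D + o)
(-4376 - 16136)*(13293 - 11922) + K(-2, -79) = (-4376 - 16136)*(13293 - 11922) + (-79 - 2) = -20512*1371 - 81 = -28121952 - 81 = -28122033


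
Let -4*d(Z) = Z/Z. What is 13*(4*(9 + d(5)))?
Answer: 455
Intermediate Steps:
d(Z) = -¼ (d(Z) = -Z/(4*Z) = -¼*1 = -¼)
13*(4*(9 + d(5))) = 13*(4*(9 - ¼)) = 13*(4*(35/4)) = 13*35 = 455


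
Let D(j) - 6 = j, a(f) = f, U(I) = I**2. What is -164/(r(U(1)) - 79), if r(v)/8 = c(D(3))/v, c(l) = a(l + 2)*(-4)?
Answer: 164/431 ≈ 0.38051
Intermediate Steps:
D(j) = 6 + j
c(l) = -8 - 4*l (c(l) = (l + 2)*(-4) = (2 + l)*(-4) = -8 - 4*l)
r(v) = -352/v (r(v) = 8*((-8 - 4*(6 + 3))/v) = 8*((-8 - 4*9)/v) = 8*((-8 - 36)/v) = 8*(-44/v) = -352/v)
-164/(r(U(1)) - 79) = -164/(-352/(1**2) - 79) = -164/(-352/1 - 79) = -164/(-352*1 - 79) = -164/(-352 - 79) = -164/(-431) = -1/431*(-164) = 164/431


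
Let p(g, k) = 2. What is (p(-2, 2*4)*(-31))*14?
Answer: -868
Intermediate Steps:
(p(-2, 2*4)*(-31))*14 = (2*(-31))*14 = -62*14 = -868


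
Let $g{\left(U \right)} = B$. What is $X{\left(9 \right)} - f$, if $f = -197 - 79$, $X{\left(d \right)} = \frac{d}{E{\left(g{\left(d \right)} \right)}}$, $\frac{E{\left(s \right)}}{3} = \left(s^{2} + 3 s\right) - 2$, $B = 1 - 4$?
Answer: $\frac{549}{2} \approx 274.5$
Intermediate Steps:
$B = -3$ ($B = 1 - 4 = -3$)
$g{\left(U \right)} = -3$
$E{\left(s \right)} = -6 + 3 s^{2} + 9 s$ ($E{\left(s \right)} = 3 \left(\left(s^{2} + 3 s\right) - 2\right) = 3 \left(-2 + s^{2} + 3 s\right) = -6 + 3 s^{2} + 9 s$)
$X{\left(d \right)} = - \frac{d}{6}$ ($X{\left(d \right)} = \frac{d}{-6 + 3 \left(-3\right)^{2} + 9 \left(-3\right)} = \frac{d}{-6 + 3 \cdot 9 - 27} = \frac{d}{-6 + 27 - 27} = \frac{d}{-6} = d \left(- \frac{1}{6}\right) = - \frac{d}{6}$)
$f = -276$ ($f = -197 - 79 = -276$)
$X{\left(9 \right)} - f = \left(- \frac{1}{6}\right) 9 - -276 = - \frac{3}{2} + 276 = \frac{549}{2}$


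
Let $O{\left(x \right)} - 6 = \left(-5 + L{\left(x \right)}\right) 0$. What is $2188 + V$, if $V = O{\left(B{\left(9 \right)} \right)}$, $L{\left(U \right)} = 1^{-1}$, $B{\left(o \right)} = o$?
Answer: $2194$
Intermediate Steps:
$L{\left(U \right)} = 1$
$O{\left(x \right)} = 6$ ($O{\left(x \right)} = 6 + \left(-5 + 1\right) 0 = 6 - 0 = 6 + 0 = 6$)
$V = 6$
$2188 + V = 2188 + 6 = 2194$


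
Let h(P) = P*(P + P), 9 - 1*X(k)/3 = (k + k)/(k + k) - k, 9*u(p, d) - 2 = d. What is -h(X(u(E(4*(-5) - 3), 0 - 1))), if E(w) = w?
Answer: -10658/9 ≈ -1184.2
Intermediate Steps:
u(p, d) = 2/9 + d/9
X(k) = 24 + 3*k (X(k) = 27 - 3*((k + k)/(k + k) - k) = 27 - 3*((2*k)/((2*k)) - k) = 27 - 3*((2*k)*(1/(2*k)) - k) = 27 - 3*(1 - k) = 27 + (-3 + 3*k) = 24 + 3*k)
h(P) = 2*P² (h(P) = P*(2*P) = 2*P²)
-h(X(u(E(4*(-5) - 3), 0 - 1))) = -2*(24 + 3*(2/9 + (0 - 1)/9))² = -2*(24 + 3*(2/9 + (⅑)*(-1)))² = -2*(24 + 3*(2/9 - ⅑))² = -2*(24 + 3*(⅑))² = -2*(24 + ⅓)² = -2*(73/3)² = -2*5329/9 = -1*10658/9 = -10658/9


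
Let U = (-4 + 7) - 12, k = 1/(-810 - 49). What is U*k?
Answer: 9/859 ≈ 0.010477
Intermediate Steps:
k = -1/859 (k = 1/(-859) = -1/859 ≈ -0.0011641)
U = -9 (U = 3 - 12 = -9)
U*k = -9*(-1/859) = 9/859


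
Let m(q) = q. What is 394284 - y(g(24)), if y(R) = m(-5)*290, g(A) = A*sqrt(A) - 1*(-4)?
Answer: 395734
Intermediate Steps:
g(A) = 4 + A**(3/2) (g(A) = A**(3/2) + 4 = 4 + A**(3/2))
y(R) = -1450 (y(R) = -5*290 = -1450)
394284 - y(g(24)) = 394284 - 1*(-1450) = 394284 + 1450 = 395734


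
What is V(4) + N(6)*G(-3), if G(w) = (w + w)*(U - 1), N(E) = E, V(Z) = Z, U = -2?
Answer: 112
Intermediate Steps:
G(w) = -6*w (G(w) = (w + w)*(-2 - 1) = (2*w)*(-3) = -6*w)
V(4) + N(6)*G(-3) = 4 + 6*(-6*(-3)) = 4 + 6*18 = 4 + 108 = 112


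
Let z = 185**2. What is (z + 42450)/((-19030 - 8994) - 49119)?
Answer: -76675/77143 ≈ -0.99393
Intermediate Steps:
z = 34225
(z + 42450)/((-19030 - 8994) - 49119) = (34225 + 42450)/((-19030 - 8994) - 49119) = 76675/(-28024 - 49119) = 76675/(-77143) = 76675*(-1/77143) = -76675/77143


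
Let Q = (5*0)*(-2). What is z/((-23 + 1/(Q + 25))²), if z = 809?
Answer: 505625/329476 ≈ 1.5346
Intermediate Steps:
Q = 0 (Q = 0*(-2) = 0)
z/((-23 + 1/(Q + 25))²) = 809/((-23 + 1/(0 + 25))²) = 809/((-23 + 1/25)²) = 809/((-574/25)²) = 809/(329476/625) = 809*(625/329476) = 505625/329476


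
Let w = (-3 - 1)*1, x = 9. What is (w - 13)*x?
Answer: -153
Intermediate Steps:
w = -4 (w = -4*1 = -4)
(w - 13)*x = (-4 - 13)*9 = -17*9 = -153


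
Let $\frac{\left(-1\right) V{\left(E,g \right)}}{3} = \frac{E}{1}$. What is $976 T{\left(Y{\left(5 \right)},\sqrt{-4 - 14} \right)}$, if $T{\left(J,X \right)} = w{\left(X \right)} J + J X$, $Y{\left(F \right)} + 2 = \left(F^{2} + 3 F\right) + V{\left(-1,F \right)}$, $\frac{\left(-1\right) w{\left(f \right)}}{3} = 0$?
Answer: $120048 i \sqrt{2} \approx 1.6977 \cdot 10^{5} i$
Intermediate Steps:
$w{\left(f \right)} = 0$ ($w{\left(f \right)} = \left(-3\right) 0 = 0$)
$V{\left(E,g \right)} = - 3 E$ ($V{\left(E,g \right)} = - 3 \frac{E}{1} = - 3 E 1 = - 3 E$)
$Y{\left(F \right)} = 1 + F^{2} + 3 F$ ($Y{\left(F \right)} = -2 - \left(-3 - F^{2} - 3 F\right) = -2 + \left(\left(F^{2} + 3 F\right) + 3\right) = -2 + \left(3 + F^{2} + 3 F\right) = 1 + F^{2} + 3 F$)
$T{\left(J,X \right)} = J X$ ($T{\left(J,X \right)} = 0 J + J X = 0 + J X = J X$)
$976 T{\left(Y{\left(5 \right)},\sqrt{-4 - 14} \right)} = 976 \left(1 + 5^{2} + 3 \cdot 5\right) \sqrt{-4 - 14} = 976 \left(1 + 25 + 15\right) \sqrt{-18} = 976 \cdot 41 \cdot 3 i \sqrt{2} = 976 \cdot 123 i \sqrt{2} = 120048 i \sqrt{2}$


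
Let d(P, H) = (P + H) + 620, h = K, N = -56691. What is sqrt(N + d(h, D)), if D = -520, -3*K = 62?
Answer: I*sqrt(509505)/3 ≈ 237.93*I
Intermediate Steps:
K = -62/3 (K = -1/3*62 = -62/3 ≈ -20.667)
h = -62/3 ≈ -20.667
d(P, H) = 620 + H + P (d(P, H) = (H + P) + 620 = 620 + H + P)
sqrt(N + d(h, D)) = sqrt(-56691 + (620 - 520 - 62/3)) = sqrt(-56691 + 238/3) = sqrt(-169835/3) = I*sqrt(509505)/3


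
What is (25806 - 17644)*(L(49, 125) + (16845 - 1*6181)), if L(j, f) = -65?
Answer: 86509038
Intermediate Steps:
(25806 - 17644)*(L(49, 125) + (16845 - 1*6181)) = (25806 - 17644)*(-65 + (16845 - 1*6181)) = 8162*(-65 + (16845 - 6181)) = 8162*(-65 + 10664) = 8162*10599 = 86509038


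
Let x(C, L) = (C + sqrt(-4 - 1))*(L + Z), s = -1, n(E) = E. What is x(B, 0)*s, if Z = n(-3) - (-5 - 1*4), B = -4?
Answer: 24 - 6*I*sqrt(5) ≈ 24.0 - 13.416*I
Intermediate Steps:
Z = 6 (Z = -3 - (-5 - 1*4) = -3 - (-5 - 4) = -3 - 1*(-9) = -3 + 9 = 6)
x(C, L) = (6 + L)*(C + I*sqrt(5)) (x(C, L) = (C + sqrt(-4 - 1))*(L + 6) = (C + sqrt(-5))*(6 + L) = (C + I*sqrt(5))*(6 + L) = (6 + L)*(C + I*sqrt(5)))
x(B, 0)*s = (6*(-4) - 4*0 + 6*I*sqrt(5) + I*0*sqrt(5))*(-1) = (-24 + 0 + 6*I*sqrt(5) + 0)*(-1) = (-24 + 6*I*sqrt(5))*(-1) = 24 - 6*I*sqrt(5)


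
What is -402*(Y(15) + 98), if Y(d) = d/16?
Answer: -318183/8 ≈ -39773.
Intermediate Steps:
Y(d) = d/16 (Y(d) = d*(1/16) = d/16)
-402*(Y(15) + 98) = -402*((1/16)*15 + 98) = -402*(15/16 + 98) = -402*1583/16 = -318183/8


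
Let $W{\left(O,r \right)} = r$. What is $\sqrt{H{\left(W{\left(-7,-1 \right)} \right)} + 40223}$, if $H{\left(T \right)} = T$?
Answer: $13 \sqrt{238} \approx 200.55$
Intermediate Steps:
$\sqrt{H{\left(W{\left(-7,-1 \right)} \right)} + 40223} = \sqrt{-1 + 40223} = \sqrt{40222} = 13 \sqrt{238}$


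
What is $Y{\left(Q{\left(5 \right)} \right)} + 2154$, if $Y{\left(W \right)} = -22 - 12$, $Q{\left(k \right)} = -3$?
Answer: $2120$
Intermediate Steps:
$Y{\left(W \right)} = -34$ ($Y{\left(W \right)} = -22 - 12 = -34$)
$Y{\left(Q{\left(5 \right)} \right)} + 2154 = -34 + 2154 = 2120$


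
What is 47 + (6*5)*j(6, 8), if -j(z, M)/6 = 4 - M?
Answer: 767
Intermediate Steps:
j(z, M) = -24 + 6*M (j(z, M) = -6*(4 - M) = -24 + 6*M)
47 + (6*5)*j(6, 8) = 47 + (6*5)*(-24 + 6*8) = 47 + 30*(-24 + 48) = 47 + 30*24 = 47 + 720 = 767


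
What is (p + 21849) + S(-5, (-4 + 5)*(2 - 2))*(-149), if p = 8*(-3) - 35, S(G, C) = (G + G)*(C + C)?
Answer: 21790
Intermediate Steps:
S(G, C) = 4*C*G (S(G, C) = (2*G)*(2*C) = 4*C*G)
p = -59 (p = -24 - 35 = -59)
(p + 21849) + S(-5, (-4 + 5)*(2 - 2))*(-149) = (-59 + 21849) + (4*((-4 + 5)*(2 - 2))*(-5))*(-149) = 21790 + (4*(1*0)*(-5))*(-149) = 21790 + (4*0*(-5))*(-149) = 21790 + 0*(-149) = 21790 + 0 = 21790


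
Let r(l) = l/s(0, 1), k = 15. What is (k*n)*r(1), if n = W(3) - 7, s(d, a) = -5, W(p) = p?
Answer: 12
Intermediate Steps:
n = -4 (n = 3 - 7 = -4)
r(l) = -l/5 (r(l) = l/(-5) = l*(-⅕) = -l/5)
(k*n)*r(1) = (15*(-4))*(-⅕*1) = -60*(-⅕) = 12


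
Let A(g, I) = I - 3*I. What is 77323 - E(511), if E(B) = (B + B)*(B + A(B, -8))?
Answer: -461271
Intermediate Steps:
A(g, I) = -2*I
E(B) = 2*B*(16 + B) (E(B) = (B + B)*(B - 2*(-8)) = (2*B)*(B + 16) = (2*B)*(16 + B) = 2*B*(16 + B))
77323 - E(511) = 77323 - 2*511*(16 + 511) = 77323 - 2*511*527 = 77323 - 1*538594 = 77323 - 538594 = -461271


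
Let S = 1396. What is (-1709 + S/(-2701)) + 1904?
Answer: 525299/2701 ≈ 194.48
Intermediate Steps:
(-1709 + S/(-2701)) + 1904 = (-1709 + 1396/(-2701)) + 1904 = (-1709 + 1396*(-1/2701)) + 1904 = (-1709 - 1396/2701) + 1904 = -4617405/2701 + 1904 = 525299/2701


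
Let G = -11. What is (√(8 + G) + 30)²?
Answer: (30 + I*√3)² ≈ 897.0 + 103.92*I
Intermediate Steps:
(√(8 + G) + 30)² = (√(8 - 11) + 30)² = (√(-3) + 30)² = (I*√3 + 30)² = (30 + I*√3)²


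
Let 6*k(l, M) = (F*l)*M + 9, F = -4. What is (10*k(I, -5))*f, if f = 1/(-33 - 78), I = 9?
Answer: -105/37 ≈ -2.8378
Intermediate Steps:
k(l, M) = 3/2 - 2*M*l/3 (k(l, M) = ((-4*l)*M + 9)/6 = (-4*M*l + 9)/6 = (9 - 4*M*l)/6 = 3/2 - 2*M*l/3)
f = -1/111 (f = 1/(-111) = -1/111 ≈ -0.0090090)
(10*k(I, -5))*f = (10*(3/2 - ⅔*(-5)*9))*(-1/111) = (10*(3/2 + 30))*(-1/111) = (10*(63/2))*(-1/111) = 315*(-1/111) = -105/37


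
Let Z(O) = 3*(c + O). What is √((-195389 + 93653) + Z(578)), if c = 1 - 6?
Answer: 3*I*√11113 ≈ 316.25*I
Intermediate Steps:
c = -5
Z(O) = -15 + 3*O (Z(O) = 3*(-5 + O) = -15 + 3*O)
√((-195389 + 93653) + Z(578)) = √((-195389 + 93653) + (-15 + 3*578)) = √(-101736 + (-15 + 1734)) = √(-101736 + 1719) = √(-100017) = 3*I*√11113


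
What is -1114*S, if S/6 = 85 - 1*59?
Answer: -173784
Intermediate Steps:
S = 156 (S = 6*(85 - 1*59) = 6*(85 - 59) = 6*26 = 156)
-1114*S = -1114*156 = -173784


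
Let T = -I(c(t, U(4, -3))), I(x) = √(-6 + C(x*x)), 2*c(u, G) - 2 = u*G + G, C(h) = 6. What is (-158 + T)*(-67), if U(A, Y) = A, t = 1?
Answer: 10586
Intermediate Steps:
c(u, G) = 1 + G/2 + G*u/2 (c(u, G) = 1 + (u*G + G)/2 = 1 + (G*u + G)/2 = 1 + (G + G*u)/2 = 1 + (G/2 + G*u/2) = 1 + G/2 + G*u/2)
I(x) = 0 (I(x) = √(-6 + 6) = √0 = 0)
T = 0 (T = -1*0 = 0)
(-158 + T)*(-67) = (-158 + 0)*(-67) = -158*(-67) = 10586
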